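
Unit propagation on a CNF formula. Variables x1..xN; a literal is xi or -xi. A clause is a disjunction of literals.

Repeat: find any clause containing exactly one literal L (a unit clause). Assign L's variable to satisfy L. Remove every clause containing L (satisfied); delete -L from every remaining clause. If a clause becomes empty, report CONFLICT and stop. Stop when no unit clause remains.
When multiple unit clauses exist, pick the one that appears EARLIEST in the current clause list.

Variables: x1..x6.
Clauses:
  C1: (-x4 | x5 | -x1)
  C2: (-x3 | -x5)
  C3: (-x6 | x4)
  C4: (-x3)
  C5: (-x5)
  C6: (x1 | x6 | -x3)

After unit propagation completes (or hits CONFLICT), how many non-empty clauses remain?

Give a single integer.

unit clause [-3] forces x3=F; simplify:
  satisfied 3 clause(s); 3 remain; assigned so far: [3]
unit clause [-5] forces x5=F; simplify:
  drop 5 from [-4, 5, -1] -> [-4, -1]
  satisfied 1 clause(s); 2 remain; assigned so far: [3, 5]

Answer: 2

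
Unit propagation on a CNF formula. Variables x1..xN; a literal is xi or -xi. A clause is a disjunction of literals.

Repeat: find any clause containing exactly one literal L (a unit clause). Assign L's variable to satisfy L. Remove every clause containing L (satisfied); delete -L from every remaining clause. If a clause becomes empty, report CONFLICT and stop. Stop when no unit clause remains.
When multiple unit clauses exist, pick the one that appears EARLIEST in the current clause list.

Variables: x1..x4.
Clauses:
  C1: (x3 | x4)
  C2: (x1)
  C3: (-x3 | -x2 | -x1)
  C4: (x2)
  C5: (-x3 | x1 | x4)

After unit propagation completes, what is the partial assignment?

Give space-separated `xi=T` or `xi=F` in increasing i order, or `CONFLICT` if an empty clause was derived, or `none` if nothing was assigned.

unit clause [1] forces x1=T; simplify:
  drop -1 from [-3, -2, -1] -> [-3, -2]
  satisfied 2 clause(s); 3 remain; assigned so far: [1]
unit clause [2] forces x2=T; simplify:
  drop -2 from [-3, -2] -> [-3]
  satisfied 1 clause(s); 2 remain; assigned so far: [1, 2]
unit clause [-3] forces x3=F; simplify:
  drop 3 from [3, 4] -> [4]
  satisfied 1 clause(s); 1 remain; assigned so far: [1, 2, 3]
unit clause [4] forces x4=T; simplify:
  satisfied 1 clause(s); 0 remain; assigned so far: [1, 2, 3, 4]

Answer: x1=T x2=T x3=F x4=T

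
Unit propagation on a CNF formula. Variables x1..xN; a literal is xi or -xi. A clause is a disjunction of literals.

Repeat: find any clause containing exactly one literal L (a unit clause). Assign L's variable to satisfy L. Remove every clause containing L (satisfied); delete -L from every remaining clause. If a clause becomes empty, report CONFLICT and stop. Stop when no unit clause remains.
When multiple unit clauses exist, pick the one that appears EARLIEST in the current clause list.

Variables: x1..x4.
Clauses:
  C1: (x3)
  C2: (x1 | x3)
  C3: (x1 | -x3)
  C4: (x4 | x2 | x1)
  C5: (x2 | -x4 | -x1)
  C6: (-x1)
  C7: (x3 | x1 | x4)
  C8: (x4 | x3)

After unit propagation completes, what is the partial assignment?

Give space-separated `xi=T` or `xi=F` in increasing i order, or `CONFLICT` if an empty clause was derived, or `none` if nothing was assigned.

unit clause [3] forces x3=T; simplify:
  drop -3 from [1, -3] -> [1]
  satisfied 4 clause(s); 4 remain; assigned so far: [3]
unit clause [1] forces x1=T; simplify:
  drop -1 from [2, -4, -1] -> [2, -4]
  drop -1 from [-1] -> [] (empty!)
  satisfied 2 clause(s); 2 remain; assigned so far: [1, 3]
CONFLICT (empty clause)

Answer: CONFLICT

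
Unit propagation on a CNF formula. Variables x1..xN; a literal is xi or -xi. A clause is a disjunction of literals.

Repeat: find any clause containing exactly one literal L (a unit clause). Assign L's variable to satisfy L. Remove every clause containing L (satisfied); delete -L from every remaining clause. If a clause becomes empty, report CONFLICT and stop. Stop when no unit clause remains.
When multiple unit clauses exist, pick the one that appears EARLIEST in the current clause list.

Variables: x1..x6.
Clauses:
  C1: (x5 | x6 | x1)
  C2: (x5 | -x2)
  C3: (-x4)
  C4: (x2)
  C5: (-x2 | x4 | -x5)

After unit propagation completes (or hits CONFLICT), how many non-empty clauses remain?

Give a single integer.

Answer: 0

Derivation:
unit clause [-4] forces x4=F; simplify:
  drop 4 from [-2, 4, -5] -> [-2, -5]
  satisfied 1 clause(s); 4 remain; assigned so far: [4]
unit clause [2] forces x2=T; simplify:
  drop -2 from [5, -2] -> [5]
  drop -2 from [-2, -5] -> [-5]
  satisfied 1 clause(s); 3 remain; assigned so far: [2, 4]
unit clause [5] forces x5=T; simplify:
  drop -5 from [-5] -> [] (empty!)
  satisfied 2 clause(s); 1 remain; assigned so far: [2, 4, 5]
CONFLICT (empty clause)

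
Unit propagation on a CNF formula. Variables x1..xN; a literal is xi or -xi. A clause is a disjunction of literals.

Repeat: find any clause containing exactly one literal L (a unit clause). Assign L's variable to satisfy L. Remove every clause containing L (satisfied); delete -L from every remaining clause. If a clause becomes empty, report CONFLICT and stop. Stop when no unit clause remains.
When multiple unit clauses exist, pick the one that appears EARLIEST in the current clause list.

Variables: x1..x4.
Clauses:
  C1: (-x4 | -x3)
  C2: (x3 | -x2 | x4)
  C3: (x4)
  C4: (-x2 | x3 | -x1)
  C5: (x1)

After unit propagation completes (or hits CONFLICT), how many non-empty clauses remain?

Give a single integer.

unit clause [4] forces x4=T; simplify:
  drop -4 from [-4, -3] -> [-3]
  satisfied 2 clause(s); 3 remain; assigned so far: [4]
unit clause [-3] forces x3=F; simplify:
  drop 3 from [-2, 3, -1] -> [-2, -1]
  satisfied 1 clause(s); 2 remain; assigned so far: [3, 4]
unit clause [1] forces x1=T; simplify:
  drop -1 from [-2, -1] -> [-2]
  satisfied 1 clause(s); 1 remain; assigned so far: [1, 3, 4]
unit clause [-2] forces x2=F; simplify:
  satisfied 1 clause(s); 0 remain; assigned so far: [1, 2, 3, 4]

Answer: 0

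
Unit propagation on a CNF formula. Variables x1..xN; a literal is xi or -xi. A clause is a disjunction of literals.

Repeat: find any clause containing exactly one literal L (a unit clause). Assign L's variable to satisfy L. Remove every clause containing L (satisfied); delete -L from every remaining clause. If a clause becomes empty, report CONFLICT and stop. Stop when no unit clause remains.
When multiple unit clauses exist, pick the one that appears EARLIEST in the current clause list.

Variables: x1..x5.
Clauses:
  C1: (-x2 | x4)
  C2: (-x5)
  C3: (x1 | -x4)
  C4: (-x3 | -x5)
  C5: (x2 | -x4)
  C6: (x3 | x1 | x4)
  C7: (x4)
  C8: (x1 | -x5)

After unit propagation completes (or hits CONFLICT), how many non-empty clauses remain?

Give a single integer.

Answer: 0

Derivation:
unit clause [-5] forces x5=F; simplify:
  satisfied 3 clause(s); 5 remain; assigned so far: [5]
unit clause [4] forces x4=T; simplify:
  drop -4 from [1, -4] -> [1]
  drop -4 from [2, -4] -> [2]
  satisfied 3 clause(s); 2 remain; assigned so far: [4, 5]
unit clause [1] forces x1=T; simplify:
  satisfied 1 clause(s); 1 remain; assigned so far: [1, 4, 5]
unit clause [2] forces x2=T; simplify:
  satisfied 1 clause(s); 0 remain; assigned so far: [1, 2, 4, 5]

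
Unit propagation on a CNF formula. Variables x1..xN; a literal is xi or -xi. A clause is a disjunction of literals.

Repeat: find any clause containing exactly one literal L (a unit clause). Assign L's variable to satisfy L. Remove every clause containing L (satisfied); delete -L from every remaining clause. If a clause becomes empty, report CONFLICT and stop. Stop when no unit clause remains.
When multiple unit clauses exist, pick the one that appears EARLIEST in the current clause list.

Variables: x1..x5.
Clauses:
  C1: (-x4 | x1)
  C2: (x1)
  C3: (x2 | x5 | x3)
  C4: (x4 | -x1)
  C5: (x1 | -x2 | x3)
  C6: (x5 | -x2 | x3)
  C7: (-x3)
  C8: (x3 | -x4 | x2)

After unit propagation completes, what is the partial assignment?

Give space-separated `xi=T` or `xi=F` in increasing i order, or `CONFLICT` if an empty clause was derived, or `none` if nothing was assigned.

unit clause [1] forces x1=T; simplify:
  drop -1 from [4, -1] -> [4]
  satisfied 3 clause(s); 5 remain; assigned so far: [1]
unit clause [4] forces x4=T; simplify:
  drop -4 from [3, -4, 2] -> [3, 2]
  satisfied 1 clause(s); 4 remain; assigned so far: [1, 4]
unit clause [-3] forces x3=F; simplify:
  drop 3 from [2, 5, 3] -> [2, 5]
  drop 3 from [5, -2, 3] -> [5, -2]
  drop 3 from [3, 2] -> [2]
  satisfied 1 clause(s); 3 remain; assigned so far: [1, 3, 4]
unit clause [2] forces x2=T; simplify:
  drop -2 from [5, -2] -> [5]
  satisfied 2 clause(s); 1 remain; assigned so far: [1, 2, 3, 4]
unit clause [5] forces x5=T; simplify:
  satisfied 1 clause(s); 0 remain; assigned so far: [1, 2, 3, 4, 5]

Answer: x1=T x2=T x3=F x4=T x5=T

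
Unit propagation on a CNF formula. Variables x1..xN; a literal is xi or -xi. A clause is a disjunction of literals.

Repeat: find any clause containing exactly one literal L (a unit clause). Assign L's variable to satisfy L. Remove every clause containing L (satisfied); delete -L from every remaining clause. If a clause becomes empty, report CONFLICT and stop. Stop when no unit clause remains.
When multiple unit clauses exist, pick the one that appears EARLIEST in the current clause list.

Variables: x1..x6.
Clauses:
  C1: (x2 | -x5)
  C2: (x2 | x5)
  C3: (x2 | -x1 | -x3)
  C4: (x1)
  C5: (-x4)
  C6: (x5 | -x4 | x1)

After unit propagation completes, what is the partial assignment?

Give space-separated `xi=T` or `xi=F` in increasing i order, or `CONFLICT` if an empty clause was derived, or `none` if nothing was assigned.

unit clause [1] forces x1=T; simplify:
  drop -1 from [2, -1, -3] -> [2, -3]
  satisfied 2 clause(s); 4 remain; assigned so far: [1]
unit clause [-4] forces x4=F; simplify:
  satisfied 1 clause(s); 3 remain; assigned so far: [1, 4]

Answer: x1=T x4=F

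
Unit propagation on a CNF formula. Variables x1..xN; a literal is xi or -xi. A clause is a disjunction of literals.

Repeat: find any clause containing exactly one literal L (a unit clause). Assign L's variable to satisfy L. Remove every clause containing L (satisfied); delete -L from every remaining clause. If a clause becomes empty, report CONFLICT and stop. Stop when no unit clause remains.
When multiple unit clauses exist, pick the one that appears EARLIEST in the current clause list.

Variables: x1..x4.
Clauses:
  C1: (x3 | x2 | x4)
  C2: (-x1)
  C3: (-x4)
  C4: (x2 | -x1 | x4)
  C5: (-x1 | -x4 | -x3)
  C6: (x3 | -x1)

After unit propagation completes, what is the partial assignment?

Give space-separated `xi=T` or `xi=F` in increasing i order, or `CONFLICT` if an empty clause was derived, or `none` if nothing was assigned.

Answer: x1=F x4=F

Derivation:
unit clause [-1] forces x1=F; simplify:
  satisfied 4 clause(s); 2 remain; assigned so far: [1]
unit clause [-4] forces x4=F; simplify:
  drop 4 from [3, 2, 4] -> [3, 2]
  satisfied 1 clause(s); 1 remain; assigned so far: [1, 4]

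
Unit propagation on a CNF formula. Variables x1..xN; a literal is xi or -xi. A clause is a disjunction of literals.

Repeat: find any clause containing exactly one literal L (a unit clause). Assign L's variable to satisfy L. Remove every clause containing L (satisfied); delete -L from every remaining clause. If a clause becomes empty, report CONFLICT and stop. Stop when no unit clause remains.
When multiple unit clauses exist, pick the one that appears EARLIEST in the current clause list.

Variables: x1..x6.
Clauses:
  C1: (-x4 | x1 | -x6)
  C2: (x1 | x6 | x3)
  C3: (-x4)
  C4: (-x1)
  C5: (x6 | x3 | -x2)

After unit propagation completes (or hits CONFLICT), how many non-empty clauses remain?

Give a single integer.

unit clause [-4] forces x4=F; simplify:
  satisfied 2 clause(s); 3 remain; assigned so far: [4]
unit clause [-1] forces x1=F; simplify:
  drop 1 from [1, 6, 3] -> [6, 3]
  satisfied 1 clause(s); 2 remain; assigned so far: [1, 4]

Answer: 2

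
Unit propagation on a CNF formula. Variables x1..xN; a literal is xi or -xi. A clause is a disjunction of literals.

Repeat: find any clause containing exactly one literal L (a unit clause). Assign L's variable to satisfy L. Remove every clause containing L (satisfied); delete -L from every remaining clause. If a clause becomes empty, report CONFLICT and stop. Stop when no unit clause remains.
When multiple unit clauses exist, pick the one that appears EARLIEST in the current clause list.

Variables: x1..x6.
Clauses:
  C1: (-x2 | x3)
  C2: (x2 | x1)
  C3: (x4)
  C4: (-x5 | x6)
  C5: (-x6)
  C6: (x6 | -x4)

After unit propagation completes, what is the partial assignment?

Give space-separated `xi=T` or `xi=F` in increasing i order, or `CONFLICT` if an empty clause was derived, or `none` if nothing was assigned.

Answer: CONFLICT

Derivation:
unit clause [4] forces x4=T; simplify:
  drop -4 from [6, -4] -> [6]
  satisfied 1 clause(s); 5 remain; assigned so far: [4]
unit clause [-6] forces x6=F; simplify:
  drop 6 from [-5, 6] -> [-5]
  drop 6 from [6] -> [] (empty!)
  satisfied 1 clause(s); 4 remain; assigned so far: [4, 6]
CONFLICT (empty clause)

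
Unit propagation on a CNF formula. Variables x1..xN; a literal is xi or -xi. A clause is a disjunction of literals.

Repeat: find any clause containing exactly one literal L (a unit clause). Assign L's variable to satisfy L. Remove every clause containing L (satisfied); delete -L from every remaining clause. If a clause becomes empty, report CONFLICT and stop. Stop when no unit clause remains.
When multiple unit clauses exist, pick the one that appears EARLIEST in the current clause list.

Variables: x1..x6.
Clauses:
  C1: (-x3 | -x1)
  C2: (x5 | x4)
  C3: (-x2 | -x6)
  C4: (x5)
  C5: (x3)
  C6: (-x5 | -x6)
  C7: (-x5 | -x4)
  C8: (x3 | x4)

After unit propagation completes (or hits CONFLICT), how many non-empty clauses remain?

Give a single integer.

Answer: 0

Derivation:
unit clause [5] forces x5=T; simplify:
  drop -5 from [-5, -6] -> [-6]
  drop -5 from [-5, -4] -> [-4]
  satisfied 2 clause(s); 6 remain; assigned so far: [5]
unit clause [3] forces x3=T; simplify:
  drop -3 from [-3, -1] -> [-1]
  satisfied 2 clause(s); 4 remain; assigned so far: [3, 5]
unit clause [-1] forces x1=F; simplify:
  satisfied 1 clause(s); 3 remain; assigned so far: [1, 3, 5]
unit clause [-6] forces x6=F; simplify:
  satisfied 2 clause(s); 1 remain; assigned so far: [1, 3, 5, 6]
unit clause [-4] forces x4=F; simplify:
  satisfied 1 clause(s); 0 remain; assigned so far: [1, 3, 4, 5, 6]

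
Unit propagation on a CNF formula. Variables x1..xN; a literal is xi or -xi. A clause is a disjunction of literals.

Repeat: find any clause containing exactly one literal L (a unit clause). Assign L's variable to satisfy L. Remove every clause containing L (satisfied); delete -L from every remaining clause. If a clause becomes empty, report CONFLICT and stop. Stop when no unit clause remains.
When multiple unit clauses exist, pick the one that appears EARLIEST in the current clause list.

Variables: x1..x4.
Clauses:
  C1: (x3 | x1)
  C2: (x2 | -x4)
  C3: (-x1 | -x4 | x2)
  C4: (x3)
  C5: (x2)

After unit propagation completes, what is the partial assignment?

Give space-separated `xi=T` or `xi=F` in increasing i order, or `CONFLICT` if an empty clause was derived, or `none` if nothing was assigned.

unit clause [3] forces x3=T; simplify:
  satisfied 2 clause(s); 3 remain; assigned so far: [3]
unit clause [2] forces x2=T; simplify:
  satisfied 3 clause(s); 0 remain; assigned so far: [2, 3]

Answer: x2=T x3=T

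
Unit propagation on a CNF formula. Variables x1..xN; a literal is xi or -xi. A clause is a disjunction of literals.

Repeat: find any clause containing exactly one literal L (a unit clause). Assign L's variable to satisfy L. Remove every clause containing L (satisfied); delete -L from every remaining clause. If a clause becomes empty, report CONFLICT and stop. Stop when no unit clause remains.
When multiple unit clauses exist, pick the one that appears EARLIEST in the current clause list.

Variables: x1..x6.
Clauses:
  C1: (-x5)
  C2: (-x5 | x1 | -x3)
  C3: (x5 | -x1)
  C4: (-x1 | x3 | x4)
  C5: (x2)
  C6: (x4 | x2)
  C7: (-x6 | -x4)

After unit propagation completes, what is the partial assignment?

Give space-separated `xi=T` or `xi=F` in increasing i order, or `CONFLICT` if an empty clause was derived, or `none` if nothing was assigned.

Answer: x1=F x2=T x5=F

Derivation:
unit clause [-5] forces x5=F; simplify:
  drop 5 from [5, -1] -> [-1]
  satisfied 2 clause(s); 5 remain; assigned so far: [5]
unit clause [-1] forces x1=F; simplify:
  satisfied 2 clause(s); 3 remain; assigned so far: [1, 5]
unit clause [2] forces x2=T; simplify:
  satisfied 2 clause(s); 1 remain; assigned so far: [1, 2, 5]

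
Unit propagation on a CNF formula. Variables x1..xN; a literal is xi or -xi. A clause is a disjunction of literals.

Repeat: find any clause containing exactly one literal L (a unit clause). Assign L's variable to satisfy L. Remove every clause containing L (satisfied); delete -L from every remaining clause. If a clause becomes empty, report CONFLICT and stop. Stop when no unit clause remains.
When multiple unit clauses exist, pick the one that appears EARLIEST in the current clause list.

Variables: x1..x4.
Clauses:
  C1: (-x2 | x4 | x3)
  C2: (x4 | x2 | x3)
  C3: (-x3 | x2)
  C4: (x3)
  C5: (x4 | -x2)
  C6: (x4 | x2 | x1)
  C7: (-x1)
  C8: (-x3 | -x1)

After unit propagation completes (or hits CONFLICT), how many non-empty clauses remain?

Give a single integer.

Answer: 0

Derivation:
unit clause [3] forces x3=T; simplify:
  drop -3 from [-3, 2] -> [2]
  drop -3 from [-3, -1] -> [-1]
  satisfied 3 clause(s); 5 remain; assigned so far: [3]
unit clause [2] forces x2=T; simplify:
  drop -2 from [4, -2] -> [4]
  satisfied 2 clause(s); 3 remain; assigned so far: [2, 3]
unit clause [4] forces x4=T; simplify:
  satisfied 1 clause(s); 2 remain; assigned so far: [2, 3, 4]
unit clause [-1] forces x1=F; simplify:
  satisfied 2 clause(s); 0 remain; assigned so far: [1, 2, 3, 4]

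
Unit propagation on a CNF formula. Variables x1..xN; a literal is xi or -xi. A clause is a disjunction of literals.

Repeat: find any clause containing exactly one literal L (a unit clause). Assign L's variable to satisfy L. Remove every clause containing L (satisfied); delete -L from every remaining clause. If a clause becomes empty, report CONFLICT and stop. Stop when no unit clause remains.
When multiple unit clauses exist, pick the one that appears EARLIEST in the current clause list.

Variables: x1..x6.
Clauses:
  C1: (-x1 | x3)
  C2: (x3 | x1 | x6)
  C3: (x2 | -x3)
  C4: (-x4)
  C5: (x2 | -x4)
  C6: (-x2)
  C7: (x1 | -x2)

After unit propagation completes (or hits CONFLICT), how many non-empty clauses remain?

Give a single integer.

Answer: 0

Derivation:
unit clause [-4] forces x4=F; simplify:
  satisfied 2 clause(s); 5 remain; assigned so far: [4]
unit clause [-2] forces x2=F; simplify:
  drop 2 from [2, -3] -> [-3]
  satisfied 2 clause(s); 3 remain; assigned so far: [2, 4]
unit clause [-3] forces x3=F; simplify:
  drop 3 from [-1, 3] -> [-1]
  drop 3 from [3, 1, 6] -> [1, 6]
  satisfied 1 clause(s); 2 remain; assigned so far: [2, 3, 4]
unit clause [-1] forces x1=F; simplify:
  drop 1 from [1, 6] -> [6]
  satisfied 1 clause(s); 1 remain; assigned so far: [1, 2, 3, 4]
unit clause [6] forces x6=T; simplify:
  satisfied 1 clause(s); 0 remain; assigned so far: [1, 2, 3, 4, 6]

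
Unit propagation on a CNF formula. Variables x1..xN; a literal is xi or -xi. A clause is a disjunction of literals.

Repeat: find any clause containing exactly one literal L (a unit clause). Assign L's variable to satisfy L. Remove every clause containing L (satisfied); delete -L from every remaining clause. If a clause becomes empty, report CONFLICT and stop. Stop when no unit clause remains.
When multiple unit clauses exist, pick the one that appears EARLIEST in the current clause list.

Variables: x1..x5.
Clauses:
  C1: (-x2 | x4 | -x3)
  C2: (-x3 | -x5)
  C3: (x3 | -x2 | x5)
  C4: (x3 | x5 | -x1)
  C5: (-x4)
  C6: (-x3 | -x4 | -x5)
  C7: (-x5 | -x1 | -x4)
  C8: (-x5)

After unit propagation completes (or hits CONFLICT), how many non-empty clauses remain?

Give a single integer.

Answer: 3

Derivation:
unit clause [-4] forces x4=F; simplify:
  drop 4 from [-2, 4, -3] -> [-2, -3]
  satisfied 3 clause(s); 5 remain; assigned so far: [4]
unit clause [-5] forces x5=F; simplify:
  drop 5 from [3, -2, 5] -> [3, -2]
  drop 5 from [3, 5, -1] -> [3, -1]
  satisfied 2 clause(s); 3 remain; assigned so far: [4, 5]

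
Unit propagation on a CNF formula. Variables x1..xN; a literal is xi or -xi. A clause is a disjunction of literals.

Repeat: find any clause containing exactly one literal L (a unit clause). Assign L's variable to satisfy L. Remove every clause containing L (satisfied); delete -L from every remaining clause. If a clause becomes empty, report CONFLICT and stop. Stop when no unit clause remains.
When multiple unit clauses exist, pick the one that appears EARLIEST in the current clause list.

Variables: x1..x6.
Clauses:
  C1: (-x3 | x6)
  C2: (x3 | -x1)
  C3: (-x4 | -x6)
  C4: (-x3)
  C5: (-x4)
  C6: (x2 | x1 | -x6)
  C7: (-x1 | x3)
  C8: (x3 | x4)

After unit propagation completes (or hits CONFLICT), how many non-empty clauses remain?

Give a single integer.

unit clause [-3] forces x3=F; simplify:
  drop 3 from [3, -1] -> [-1]
  drop 3 from [-1, 3] -> [-1]
  drop 3 from [3, 4] -> [4]
  satisfied 2 clause(s); 6 remain; assigned so far: [3]
unit clause [-1] forces x1=F; simplify:
  drop 1 from [2, 1, -6] -> [2, -6]
  satisfied 2 clause(s); 4 remain; assigned so far: [1, 3]
unit clause [-4] forces x4=F; simplify:
  drop 4 from [4] -> [] (empty!)
  satisfied 2 clause(s); 2 remain; assigned so far: [1, 3, 4]
CONFLICT (empty clause)

Answer: 1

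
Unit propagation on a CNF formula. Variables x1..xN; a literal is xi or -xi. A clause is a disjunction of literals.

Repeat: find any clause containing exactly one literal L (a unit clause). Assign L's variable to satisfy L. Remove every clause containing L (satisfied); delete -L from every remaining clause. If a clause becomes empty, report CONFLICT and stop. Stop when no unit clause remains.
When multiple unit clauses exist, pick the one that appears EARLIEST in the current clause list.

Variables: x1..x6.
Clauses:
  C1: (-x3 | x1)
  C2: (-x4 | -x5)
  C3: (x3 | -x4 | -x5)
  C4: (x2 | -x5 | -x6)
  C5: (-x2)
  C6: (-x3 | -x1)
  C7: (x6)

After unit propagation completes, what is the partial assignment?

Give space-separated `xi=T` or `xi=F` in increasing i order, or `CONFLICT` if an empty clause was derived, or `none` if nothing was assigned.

Answer: x2=F x5=F x6=T

Derivation:
unit clause [-2] forces x2=F; simplify:
  drop 2 from [2, -5, -6] -> [-5, -6]
  satisfied 1 clause(s); 6 remain; assigned so far: [2]
unit clause [6] forces x6=T; simplify:
  drop -6 from [-5, -6] -> [-5]
  satisfied 1 clause(s); 5 remain; assigned so far: [2, 6]
unit clause [-5] forces x5=F; simplify:
  satisfied 3 clause(s); 2 remain; assigned so far: [2, 5, 6]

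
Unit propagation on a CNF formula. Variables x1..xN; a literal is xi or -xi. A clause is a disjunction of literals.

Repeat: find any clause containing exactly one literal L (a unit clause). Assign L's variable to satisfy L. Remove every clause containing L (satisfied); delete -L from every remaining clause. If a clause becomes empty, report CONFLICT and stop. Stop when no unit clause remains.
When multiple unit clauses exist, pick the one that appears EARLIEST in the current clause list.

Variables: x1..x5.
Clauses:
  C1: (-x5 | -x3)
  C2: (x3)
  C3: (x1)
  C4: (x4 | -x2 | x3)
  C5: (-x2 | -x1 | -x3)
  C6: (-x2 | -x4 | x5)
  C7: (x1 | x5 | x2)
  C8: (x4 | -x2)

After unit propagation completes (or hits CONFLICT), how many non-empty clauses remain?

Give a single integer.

Answer: 0

Derivation:
unit clause [3] forces x3=T; simplify:
  drop -3 from [-5, -3] -> [-5]
  drop -3 from [-2, -1, -3] -> [-2, -1]
  satisfied 2 clause(s); 6 remain; assigned so far: [3]
unit clause [-5] forces x5=F; simplify:
  drop 5 from [-2, -4, 5] -> [-2, -4]
  drop 5 from [1, 5, 2] -> [1, 2]
  satisfied 1 clause(s); 5 remain; assigned so far: [3, 5]
unit clause [1] forces x1=T; simplify:
  drop -1 from [-2, -1] -> [-2]
  satisfied 2 clause(s); 3 remain; assigned so far: [1, 3, 5]
unit clause [-2] forces x2=F; simplify:
  satisfied 3 clause(s); 0 remain; assigned so far: [1, 2, 3, 5]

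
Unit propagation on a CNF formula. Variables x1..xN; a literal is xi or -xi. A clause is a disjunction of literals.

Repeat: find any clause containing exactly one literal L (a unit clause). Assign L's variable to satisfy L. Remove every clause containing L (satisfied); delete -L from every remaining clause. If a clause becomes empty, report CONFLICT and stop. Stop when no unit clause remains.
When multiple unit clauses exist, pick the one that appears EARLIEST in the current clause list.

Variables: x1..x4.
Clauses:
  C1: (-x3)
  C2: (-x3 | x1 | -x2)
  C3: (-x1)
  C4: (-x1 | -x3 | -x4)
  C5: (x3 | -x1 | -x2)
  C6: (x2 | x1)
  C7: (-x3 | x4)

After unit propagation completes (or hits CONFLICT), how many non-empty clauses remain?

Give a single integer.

Answer: 0

Derivation:
unit clause [-3] forces x3=F; simplify:
  drop 3 from [3, -1, -2] -> [-1, -2]
  satisfied 4 clause(s); 3 remain; assigned so far: [3]
unit clause [-1] forces x1=F; simplify:
  drop 1 from [2, 1] -> [2]
  satisfied 2 clause(s); 1 remain; assigned so far: [1, 3]
unit clause [2] forces x2=T; simplify:
  satisfied 1 clause(s); 0 remain; assigned so far: [1, 2, 3]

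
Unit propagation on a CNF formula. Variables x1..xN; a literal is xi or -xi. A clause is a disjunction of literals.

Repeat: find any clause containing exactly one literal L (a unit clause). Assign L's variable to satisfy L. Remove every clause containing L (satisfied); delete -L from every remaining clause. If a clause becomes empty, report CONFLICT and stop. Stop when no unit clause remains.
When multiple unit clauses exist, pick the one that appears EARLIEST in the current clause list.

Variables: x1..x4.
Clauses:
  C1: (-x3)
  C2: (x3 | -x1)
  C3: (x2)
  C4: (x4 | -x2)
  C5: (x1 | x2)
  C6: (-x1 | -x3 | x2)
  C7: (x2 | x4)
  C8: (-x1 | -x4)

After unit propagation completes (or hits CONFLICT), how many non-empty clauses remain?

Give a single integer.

Answer: 0

Derivation:
unit clause [-3] forces x3=F; simplify:
  drop 3 from [3, -1] -> [-1]
  satisfied 2 clause(s); 6 remain; assigned so far: [3]
unit clause [-1] forces x1=F; simplify:
  drop 1 from [1, 2] -> [2]
  satisfied 2 clause(s); 4 remain; assigned so far: [1, 3]
unit clause [2] forces x2=T; simplify:
  drop -2 from [4, -2] -> [4]
  satisfied 3 clause(s); 1 remain; assigned so far: [1, 2, 3]
unit clause [4] forces x4=T; simplify:
  satisfied 1 clause(s); 0 remain; assigned so far: [1, 2, 3, 4]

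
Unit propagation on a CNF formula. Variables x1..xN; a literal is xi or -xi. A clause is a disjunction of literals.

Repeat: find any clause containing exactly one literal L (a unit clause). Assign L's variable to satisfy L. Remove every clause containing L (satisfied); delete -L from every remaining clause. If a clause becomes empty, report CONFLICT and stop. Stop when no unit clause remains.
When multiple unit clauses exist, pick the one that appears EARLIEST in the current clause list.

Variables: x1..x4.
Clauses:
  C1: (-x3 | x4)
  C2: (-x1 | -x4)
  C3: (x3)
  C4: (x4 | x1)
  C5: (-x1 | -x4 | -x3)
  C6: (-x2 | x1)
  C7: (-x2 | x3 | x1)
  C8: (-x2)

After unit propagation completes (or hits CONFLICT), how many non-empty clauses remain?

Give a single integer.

unit clause [3] forces x3=T; simplify:
  drop -3 from [-3, 4] -> [4]
  drop -3 from [-1, -4, -3] -> [-1, -4]
  satisfied 2 clause(s); 6 remain; assigned so far: [3]
unit clause [4] forces x4=T; simplify:
  drop -4 from [-1, -4] -> [-1]
  drop -4 from [-1, -4] -> [-1]
  satisfied 2 clause(s); 4 remain; assigned so far: [3, 4]
unit clause [-1] forces x1=F; simplify:
  drop 1 from [-2, 1] -> [-2]
  satisfied 2 clause(s); 2 remain; assigned so far: [1, 3, 4]
unit clause [-2] forces x2=F; simplify:
  satisfied 2 clause(s); 0 remain; assigned so far: [1, 2, 3, 4]

Answer: 0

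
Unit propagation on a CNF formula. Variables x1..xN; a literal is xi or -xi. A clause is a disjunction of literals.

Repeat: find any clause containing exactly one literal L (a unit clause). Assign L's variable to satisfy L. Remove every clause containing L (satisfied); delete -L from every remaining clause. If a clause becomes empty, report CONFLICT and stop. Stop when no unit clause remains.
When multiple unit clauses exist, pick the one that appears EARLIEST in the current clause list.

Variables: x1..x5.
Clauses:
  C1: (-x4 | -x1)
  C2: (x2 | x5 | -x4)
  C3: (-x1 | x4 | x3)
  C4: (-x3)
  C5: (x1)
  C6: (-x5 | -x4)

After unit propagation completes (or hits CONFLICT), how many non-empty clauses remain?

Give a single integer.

unit clause [-3] forces x3=F; simplify:
  drop 3 from [-1, 4, 3] -> [-1, 4]
  satisfied 1 clause(s); 5 remain; assigned so far: [3]
unit clause [1] forces x1=T; simplify:
  drop -1 from [-4, -1] -> [-4]
  drop -1 from [-1, 4] -> [4]
  satisfied 1 clause(s); 4 remain; assigned so far: [1, 3]
unit clause [-4] forces x4=F; simplify:
  drop 4 from [4] -> [] (empty!)
  satisfied 3 clause(s); 1 remain; assigned so far: [1, 3, 4]
CONFLICT (empty clause)

Answer: 0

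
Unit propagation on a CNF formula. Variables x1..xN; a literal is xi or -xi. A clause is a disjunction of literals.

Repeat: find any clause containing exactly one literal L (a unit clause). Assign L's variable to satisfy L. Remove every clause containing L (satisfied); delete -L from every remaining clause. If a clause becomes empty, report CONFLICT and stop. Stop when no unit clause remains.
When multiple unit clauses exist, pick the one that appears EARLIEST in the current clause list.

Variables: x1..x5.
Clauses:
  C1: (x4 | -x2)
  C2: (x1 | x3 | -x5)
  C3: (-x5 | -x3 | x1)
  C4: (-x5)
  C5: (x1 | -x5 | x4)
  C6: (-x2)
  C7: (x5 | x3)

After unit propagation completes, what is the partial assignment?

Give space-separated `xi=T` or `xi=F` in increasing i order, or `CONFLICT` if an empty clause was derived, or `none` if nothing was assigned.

Answer: x2=F x3=T x5=F

Derivation:
unit clause [-5] forces x5=F; simplify:
  drop 5 from [5, 3] -> [3]
  satisfied 4 clause(s); 3 remain; assigned so far: [5]
unit clause [-2] forces x2=F; simplify:
  satisfied 2 clause(s); 1 remain; assigned so far: [2, 5]
unit clause [3] forces x3=T; simplify:
  satisfied 1 clause(s); 0 remain; assigned so far: [2, 3, 5]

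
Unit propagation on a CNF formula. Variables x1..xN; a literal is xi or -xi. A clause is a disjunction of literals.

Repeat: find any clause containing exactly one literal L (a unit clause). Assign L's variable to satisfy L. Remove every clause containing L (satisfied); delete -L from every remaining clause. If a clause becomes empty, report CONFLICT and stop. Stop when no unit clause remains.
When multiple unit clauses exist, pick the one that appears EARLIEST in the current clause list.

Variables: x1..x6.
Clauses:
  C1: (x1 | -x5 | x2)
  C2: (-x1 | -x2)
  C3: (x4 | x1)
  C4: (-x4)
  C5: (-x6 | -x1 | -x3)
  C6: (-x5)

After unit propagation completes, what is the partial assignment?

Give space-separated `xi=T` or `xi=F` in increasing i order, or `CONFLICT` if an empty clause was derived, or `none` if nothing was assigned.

unit clause [-4] forces x4=F; simplify:
  drop 4 from [4, 1] -> [1]
  satisfied 1 clause(s); 5 remain; assigned so far: [4]
unit clause [1] forces x1=T; simplify:
  drop -1 from [-1, -2] -> [-2]
  drop -1 from [-6, -1, -3] -> [-6, -3]
  satisfied 2 clause(s); 3 remain; assigned so far: [1, 4]
unit clause [-2] forces x2=F; simplify:
  satisfied 1 clause(s); 2 remain; assigned so far: [1, 2, 4]
unit clause [-5] forces x5=F; simplify:
  satisfied 1 clause(s); 1 remain; assigned so far: [1, 2, 4, 5]

Answer: x1=T x2=F x4=F x5=F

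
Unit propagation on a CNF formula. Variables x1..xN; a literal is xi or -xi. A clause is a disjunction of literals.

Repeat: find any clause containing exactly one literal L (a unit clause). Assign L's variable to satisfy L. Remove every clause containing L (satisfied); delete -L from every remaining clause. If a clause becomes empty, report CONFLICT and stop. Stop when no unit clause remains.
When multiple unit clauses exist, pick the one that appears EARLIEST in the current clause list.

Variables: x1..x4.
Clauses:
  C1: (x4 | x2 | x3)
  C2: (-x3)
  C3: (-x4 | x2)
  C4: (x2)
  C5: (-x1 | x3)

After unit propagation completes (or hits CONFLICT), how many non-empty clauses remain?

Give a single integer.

Answer: 0

Derivation:
unit clause [-3] forces x3=F; simplify:
  drop 3 from [4, 2, 3] -> [4, 2]
  drop 3 from [-1, 3] -> [-1]
  satisfied 1 clause(s); 4 remain; assigned so far: [3]
unit clause [2] forces x2=T; simplify:
  satisfied 3 clause(s); 1 remain; assigned so far: [2, 3]
unit clause [-1] forces x1=F; simplify:
  satisfied 1 clause(s); 0 remain; assigned so far: [1, 2, 3]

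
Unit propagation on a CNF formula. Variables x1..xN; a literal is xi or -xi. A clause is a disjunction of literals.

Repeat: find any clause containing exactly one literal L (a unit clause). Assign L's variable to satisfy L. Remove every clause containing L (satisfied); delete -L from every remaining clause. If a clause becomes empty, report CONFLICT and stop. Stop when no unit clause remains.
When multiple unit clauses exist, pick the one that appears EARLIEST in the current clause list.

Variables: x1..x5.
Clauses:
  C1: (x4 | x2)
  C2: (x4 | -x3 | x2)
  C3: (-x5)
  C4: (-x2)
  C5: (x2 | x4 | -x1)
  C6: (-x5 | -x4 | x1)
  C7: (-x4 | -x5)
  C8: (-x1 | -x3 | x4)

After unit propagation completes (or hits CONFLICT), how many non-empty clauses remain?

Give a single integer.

unit clause [-5] forces x5=F; simplify:
  satisfied 3 clause(s); 5 remain; assigned so far: [5]
unit clause [-2] forces x2=F; simplify:
  drop 2 from [4, 2] -> [4]
  drop 2 from [4, -3, 2] -> [4, -3]
  drop 2 from [2, 4, -1] -> [4, -1]
  satisfied 1 clause(s); 4 remain; assigned so far: [2, 5]
unit clause [4] forces x4=T; simplify:
  satisfied 4 clause(s); 0 remain; assigned so far: [2, 4, 5]

Answer: 0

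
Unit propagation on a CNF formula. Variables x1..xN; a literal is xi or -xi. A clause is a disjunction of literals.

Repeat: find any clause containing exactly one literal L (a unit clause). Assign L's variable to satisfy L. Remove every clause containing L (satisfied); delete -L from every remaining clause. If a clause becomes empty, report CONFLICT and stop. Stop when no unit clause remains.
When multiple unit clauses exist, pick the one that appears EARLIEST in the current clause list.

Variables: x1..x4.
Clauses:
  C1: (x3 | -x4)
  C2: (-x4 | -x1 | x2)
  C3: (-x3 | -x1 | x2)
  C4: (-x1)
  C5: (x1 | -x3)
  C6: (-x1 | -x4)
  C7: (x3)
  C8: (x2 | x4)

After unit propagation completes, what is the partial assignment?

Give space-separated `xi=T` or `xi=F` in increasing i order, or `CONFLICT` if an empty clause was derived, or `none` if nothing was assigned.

unit clause [-1] forces x1=F; simplify:
  drop 1 from [1, -3] -> [-3]
  satisfied 4 clause(s); 4 remain; assigned so far: [1]
unit clause [-3] forces x3=F; simplify:
  drop 3 from [3, -4] -> [-4]
  drop 3 from [3] -> [] (empty!)
  satisfied 1 clause(s); 3 remain; assigned so far: [1, 3]
CONFLICT (empty clause)

Answer: CONFLICT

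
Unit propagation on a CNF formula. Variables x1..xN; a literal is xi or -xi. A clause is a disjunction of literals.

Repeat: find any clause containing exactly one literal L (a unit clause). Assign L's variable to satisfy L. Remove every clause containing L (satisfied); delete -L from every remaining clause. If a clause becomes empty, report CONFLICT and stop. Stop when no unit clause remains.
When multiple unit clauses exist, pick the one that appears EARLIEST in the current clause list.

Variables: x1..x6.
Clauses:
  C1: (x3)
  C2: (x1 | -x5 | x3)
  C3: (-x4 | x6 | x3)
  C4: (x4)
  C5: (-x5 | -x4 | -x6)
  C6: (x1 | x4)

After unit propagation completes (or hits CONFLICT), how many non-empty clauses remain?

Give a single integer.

Answer: 1

Derivation:
unit clause [3] forces x3=T; simplify:
  satisfied 3 clause(s); 3 remain; assigned so far: [3]
unit clause [4] forces x4=T; simplify:
  drop -4 from [-5, -4, -6] -> [-5, -6]
  satisfied 2 clause(s); 1 remain; assigned so far: [3, 4]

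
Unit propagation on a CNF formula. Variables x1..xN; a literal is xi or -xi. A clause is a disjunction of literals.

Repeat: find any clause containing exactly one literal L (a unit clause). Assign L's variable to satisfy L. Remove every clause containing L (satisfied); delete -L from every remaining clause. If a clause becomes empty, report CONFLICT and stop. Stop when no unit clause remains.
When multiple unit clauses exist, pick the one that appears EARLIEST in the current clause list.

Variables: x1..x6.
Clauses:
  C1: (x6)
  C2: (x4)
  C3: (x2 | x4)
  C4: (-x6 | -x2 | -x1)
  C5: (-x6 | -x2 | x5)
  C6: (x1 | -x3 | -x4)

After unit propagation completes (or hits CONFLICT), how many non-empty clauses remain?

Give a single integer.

unit clause [6] forces x6=T; simplify:
  drop -6 from [-6, -2, -1] -> [-2, -1]
  drop -6 from [-6, -2, 5] -> [-2, 5]
  satisfied 1 clause(s); 5 remain; assigned so far: [6]
unit clause [4] forces x4=T; simplify:
  drop -4 from [1, -3, -4] -> [1, -3]
  satisfied 2 clause(s); 3 remain; assigned so far: [4, 6]

Answer: 3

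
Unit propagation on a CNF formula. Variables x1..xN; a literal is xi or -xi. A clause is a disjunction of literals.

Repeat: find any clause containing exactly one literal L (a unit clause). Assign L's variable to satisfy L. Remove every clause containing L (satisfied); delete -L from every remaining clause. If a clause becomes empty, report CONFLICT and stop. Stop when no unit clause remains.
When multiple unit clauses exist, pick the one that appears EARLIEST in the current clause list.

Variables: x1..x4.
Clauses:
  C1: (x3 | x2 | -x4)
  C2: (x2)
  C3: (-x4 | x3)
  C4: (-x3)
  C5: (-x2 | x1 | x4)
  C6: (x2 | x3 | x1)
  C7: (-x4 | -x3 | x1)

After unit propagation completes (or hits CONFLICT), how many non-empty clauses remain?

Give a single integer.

Answer: 0

Derivation:
unit clause [2] forces x2=T; simplify:
  drop -2 from [-2, 1, 4] -> [1, 4]
  satisfied 3 clause(s); 4 remain; assigned so far: [2]
unit clause [-3] forces x3=F; simplify:
  drop 3 from [-4, 3] -> [-4]
  satisfied 2 clause(s); 2 remain; assigned so far: [2, 3]
unit clause [-4] forces x4=F; simplify:
  drop 4 from [1, 4] -> [1]
  satisfied 1 clause(s); 1 remain; assigned so far: [2, 3, 4]
unit clause [1] forces x1=T; simplify:
  satisfied 1 clause(s); 0 remain; assigned so far: [1, 2, 3, 4]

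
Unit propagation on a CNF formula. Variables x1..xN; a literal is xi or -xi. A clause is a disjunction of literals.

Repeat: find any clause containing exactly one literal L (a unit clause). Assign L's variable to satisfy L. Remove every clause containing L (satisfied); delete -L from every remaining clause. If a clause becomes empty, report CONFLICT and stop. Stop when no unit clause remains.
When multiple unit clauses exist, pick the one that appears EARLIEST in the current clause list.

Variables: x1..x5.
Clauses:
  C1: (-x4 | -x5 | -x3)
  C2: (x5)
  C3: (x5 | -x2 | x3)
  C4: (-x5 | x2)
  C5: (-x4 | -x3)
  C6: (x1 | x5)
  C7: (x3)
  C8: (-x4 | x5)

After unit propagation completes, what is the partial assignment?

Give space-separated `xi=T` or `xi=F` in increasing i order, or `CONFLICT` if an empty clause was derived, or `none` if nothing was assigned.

unit clause [5] forces x5=T; simplify:
  drop -5 from [-4, -5, -3] -> [-4, -3]
  drop -5 from [-5, 2] -> [2]
  satisfied 4 clause(s); 4 remain; assigned so far: [5]
unit clause [2] forces x2=T; simplify:
  satisfied 1 clause(s); 3 remain; assigned so far: [2, 5]
unit clause [3] forces x3=T; simplify:
  drop -3 from [-4, -3] -> [-4]
  drop -3 from [-4, -3] -> [-4]
  satisfied 1 clause(s); 2 remain; assigned so far: [2, 3, 5]
unit clause [-4] forces x4=F; simplify:
  satisfied 2 clause(s); 0 remain; assigned so far: [2, 3, 4, 5]

Answer: x2=T x3=T x4=F x5=T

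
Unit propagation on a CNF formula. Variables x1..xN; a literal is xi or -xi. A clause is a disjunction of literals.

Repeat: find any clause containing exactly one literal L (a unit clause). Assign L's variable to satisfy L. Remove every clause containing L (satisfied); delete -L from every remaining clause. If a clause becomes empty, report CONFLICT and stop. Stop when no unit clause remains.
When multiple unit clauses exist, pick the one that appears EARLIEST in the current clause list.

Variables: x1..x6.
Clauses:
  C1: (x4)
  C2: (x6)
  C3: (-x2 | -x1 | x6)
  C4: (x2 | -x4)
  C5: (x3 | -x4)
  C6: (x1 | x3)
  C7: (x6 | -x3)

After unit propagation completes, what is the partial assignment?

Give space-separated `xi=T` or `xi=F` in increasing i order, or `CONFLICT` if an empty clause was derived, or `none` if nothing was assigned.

Answer: x2=T x3=T x4=T x6=T

Derivation:
unit clause [4] forces x4=T; simplify:
  drop -4 from [2, -4] -> [2]
  drop -4 from [3, -4] -> [3]
  satisfied 1 clause(s); 6 remain; assigned so far: [4]
unit clause [6] forces x6=T; simplify:
  satisfied 3 clause(s); 3 remain; assigned so far: [4, 6]
unit clause [2] forces x2=T; simplify:
  satisfied 1 clause(s); 2 remain; assigned so far: [2, 4, 6]
unit clause [3] forces x3=T; simplify:
  satisfied 2 clause(s); 0 remain; assigned so far: [2, 3, 4, 6]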